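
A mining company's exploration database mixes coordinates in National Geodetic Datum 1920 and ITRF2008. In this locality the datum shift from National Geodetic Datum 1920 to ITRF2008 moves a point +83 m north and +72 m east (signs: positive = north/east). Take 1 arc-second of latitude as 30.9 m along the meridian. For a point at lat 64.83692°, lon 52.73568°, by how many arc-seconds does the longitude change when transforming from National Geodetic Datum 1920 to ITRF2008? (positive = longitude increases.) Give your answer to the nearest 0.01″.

Δλ = 5.48″

At latitude 64.83692°, cos φ = 0.425196.
1″ of longitude at this latitude = 30.90 × cos φ = 13.1386 m, so Δλ = 72.0 / 13.1386 = 5.480″.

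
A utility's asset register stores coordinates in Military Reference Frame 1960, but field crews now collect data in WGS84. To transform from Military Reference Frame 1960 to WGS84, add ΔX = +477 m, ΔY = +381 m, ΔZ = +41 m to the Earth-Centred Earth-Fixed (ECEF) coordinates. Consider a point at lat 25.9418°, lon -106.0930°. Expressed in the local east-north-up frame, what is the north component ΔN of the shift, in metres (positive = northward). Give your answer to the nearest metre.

ΔN = 255 m

The local north axis is (−sin φ cos λ, −sin φ sin λ, cos φ), giving ΔN = 57.842 + 160.140 + 36.869 = 254.85 m.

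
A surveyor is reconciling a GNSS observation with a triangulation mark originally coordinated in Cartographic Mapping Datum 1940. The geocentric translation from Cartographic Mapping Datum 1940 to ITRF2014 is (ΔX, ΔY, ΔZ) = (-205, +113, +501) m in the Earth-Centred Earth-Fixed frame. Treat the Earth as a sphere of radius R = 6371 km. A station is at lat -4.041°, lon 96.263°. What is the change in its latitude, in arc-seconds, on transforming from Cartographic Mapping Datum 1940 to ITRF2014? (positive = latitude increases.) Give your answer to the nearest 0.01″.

sin φ = -0.070470, cos φ = 0.997514, sin λ = 0.994032, cos λ = -0.109092.
North component: ΔN = −sin φ cos λ·ΔX − sin φ sin λ·ΔY + cos φ·ΔZ = −(-0.070470)(-0.109092)(-205) − (-0.070470)(0.994032)(113) + (0.997514)(501) = 509.25 m.
1° of latitude spans πR/180 = 111195 m, so Δφ = 509.25 / 111195 × 3600 = 16.487″.

Δφ = 16.49″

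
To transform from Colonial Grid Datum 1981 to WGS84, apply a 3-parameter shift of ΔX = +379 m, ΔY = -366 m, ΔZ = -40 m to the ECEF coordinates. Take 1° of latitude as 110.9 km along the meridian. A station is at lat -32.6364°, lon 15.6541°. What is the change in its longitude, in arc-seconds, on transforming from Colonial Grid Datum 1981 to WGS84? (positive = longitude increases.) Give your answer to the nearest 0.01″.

sin φ = -0.539306, cos φ = 0.842110, sin λ = 0.269829, cos λ = 0.962908.
East component: ΔE = −sin λ·ΔX + cos λ·ΔY = −(0.269829)(379) + (0.962908)(-366) = -454.69 m.
1° of latitude spans 110900 m; at latitude φ, 1° of longitude spans that × cos φ = 93390.0 m, so Δλ = -454.69 / 93390.0 × 3600 = -17.527″.

Δλ = -17.53″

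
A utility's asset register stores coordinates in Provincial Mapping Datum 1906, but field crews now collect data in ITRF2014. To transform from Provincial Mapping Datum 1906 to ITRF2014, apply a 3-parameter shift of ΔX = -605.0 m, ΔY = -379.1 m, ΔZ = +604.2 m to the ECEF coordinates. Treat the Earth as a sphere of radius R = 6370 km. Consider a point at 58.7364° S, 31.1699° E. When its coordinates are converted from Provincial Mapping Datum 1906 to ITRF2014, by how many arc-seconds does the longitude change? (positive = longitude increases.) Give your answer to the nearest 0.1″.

Δλ = -0.7″

sin φ = -0.854789, cos φ = 0.518976, sin λ = 0.517578, cos λ = 0.855636.
East component: ΔE = −sin λ·ΔX + cos λ·ΔY = −(0.517578)(-605.0) + (0.855636)(-379.1) = -11.24 m.
1° of latitude spans πR/180 = 111177 m; at latitude φ, 1° of longitude spans that × cos φ = 57698.5 m, so Δλ = -11.24 / 57698.5 × 3600 = -0.701″.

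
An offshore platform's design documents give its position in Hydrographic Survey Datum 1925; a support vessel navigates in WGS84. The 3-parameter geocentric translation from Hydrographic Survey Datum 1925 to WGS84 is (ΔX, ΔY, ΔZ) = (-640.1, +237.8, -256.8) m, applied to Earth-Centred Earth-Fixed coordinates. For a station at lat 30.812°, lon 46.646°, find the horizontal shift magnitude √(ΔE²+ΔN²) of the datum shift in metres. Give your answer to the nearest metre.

634 m

The local east axis at (φ, λ) is (−sin λ, cos λ, 0), so ΔE = −sin(46.646°)·(-640.1) + cos(46.646°)·237.8 = 628.68 m.
The local north axis is (−sin φ cos λ, −sin φ sin λ, cos φ), giving ΔN = 225.087 − 88.569 − 220.553 = -84.04 m.
Horizontal magnitude = √(ΔE² + ΔN²) = √(628.68² + (-84.04)²) = 634.28 m.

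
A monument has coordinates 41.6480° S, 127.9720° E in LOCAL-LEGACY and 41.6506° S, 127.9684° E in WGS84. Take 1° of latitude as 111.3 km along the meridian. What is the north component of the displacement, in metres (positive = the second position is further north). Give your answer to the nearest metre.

Δφ = -41.6506° − -41.6480° = -0.0026°; Δλ = 127.9684° − 127.9720° = -0.0036°.
ΔN = Δφ × 111300 = -289.4 m; ΔE = Δλ × 111300 × cos(-41.6480°) = -0.0036 × 111300 × 0.747242 = -299.4 m.

ΔN = -289 m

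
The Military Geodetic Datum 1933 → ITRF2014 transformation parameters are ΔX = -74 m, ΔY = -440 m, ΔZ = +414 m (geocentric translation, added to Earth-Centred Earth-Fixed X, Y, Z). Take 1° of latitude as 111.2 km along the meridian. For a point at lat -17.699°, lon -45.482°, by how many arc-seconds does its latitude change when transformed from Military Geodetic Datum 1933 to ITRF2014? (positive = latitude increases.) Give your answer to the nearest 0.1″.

Δφ = 15.3″

sin φ = -0.304016, cos φ = 0.952667, sin λ = -0.713030, cos λ = 0.701133.
North component: ΔN = −sin φ cos λ·ΔX − sin φ sin λ·ΔY + cos φ·ΔZ = −(-0.304016)(0.701133)(-74) − (-0.304016)(-0.713030)(-440) + (0.952667)(414) = 474.01 m.
1° of latitude spans 111200 m, so Δφ = 474.01 / 111200 × 3600 = 15.346″.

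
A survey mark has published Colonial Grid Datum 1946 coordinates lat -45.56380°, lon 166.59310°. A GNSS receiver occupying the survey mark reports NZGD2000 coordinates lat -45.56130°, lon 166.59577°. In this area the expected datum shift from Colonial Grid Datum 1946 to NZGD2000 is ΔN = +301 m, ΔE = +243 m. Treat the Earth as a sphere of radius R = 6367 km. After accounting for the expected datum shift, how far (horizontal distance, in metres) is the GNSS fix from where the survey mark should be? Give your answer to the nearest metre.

Observed coordinate differences: Δφ = +0.00250°, Δλ = +0.00267°.
Converting to metres (1° lat = 111125 m, cos φ = 0.700115): observed ΔN = 277.8 m, observed ΔE = 207.7 m.
Subtracting the expected shift leaves a residual of 277.8 − (301) = -23.2 m north and 207.7 − (243) = -35.3 m east.
Residual distance = √((-23.2)² + (-35.3)²) = 42.2 m.

42 m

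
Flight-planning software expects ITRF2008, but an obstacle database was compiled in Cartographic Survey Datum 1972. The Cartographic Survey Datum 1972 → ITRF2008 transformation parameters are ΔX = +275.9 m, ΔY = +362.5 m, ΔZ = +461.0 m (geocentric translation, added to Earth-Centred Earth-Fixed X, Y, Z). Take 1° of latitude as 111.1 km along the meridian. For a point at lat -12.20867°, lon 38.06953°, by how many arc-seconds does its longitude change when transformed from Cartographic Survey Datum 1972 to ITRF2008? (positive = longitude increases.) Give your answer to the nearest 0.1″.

Δλ = 3.8″

sin φ = -0.211473, cos φ = 0.977384, sin λ = 0.616617, cos λ = 0.787263.
East component: ΔE = −sin λ·ΔX + cos λ·ΔY = −(0.616617)(275.9) + (0.787263)(362.5) = 115.26 m.
1° of latitude spans 111100 m; at latitude φ, 1° of longitude spans that × cos φ = 108587.4 m, so Δλ = 115.26 / 108587.4 × 3600 = 3.821″.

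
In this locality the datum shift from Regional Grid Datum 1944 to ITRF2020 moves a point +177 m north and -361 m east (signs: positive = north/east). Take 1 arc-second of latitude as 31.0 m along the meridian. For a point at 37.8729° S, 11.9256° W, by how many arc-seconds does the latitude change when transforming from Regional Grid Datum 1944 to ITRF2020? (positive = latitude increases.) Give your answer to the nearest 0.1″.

1″ of latitude = 31.00 m, so Δφ = 177.0 / 31.00 = 5.710″.

Δφ = 5.7″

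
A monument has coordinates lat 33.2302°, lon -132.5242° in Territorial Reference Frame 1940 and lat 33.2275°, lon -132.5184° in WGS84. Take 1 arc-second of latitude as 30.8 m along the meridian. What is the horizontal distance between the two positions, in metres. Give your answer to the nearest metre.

616 m

Δφ = 33.2275° − 33.2302° = -0.0027°; Δλ = -132.5184° − -132.5242° = +0.0058°.
1° of latitude = 3600 × 30.80 = 110880 m.
ΔN = Δφ × 110880 = -299.4 m; ΔE = Δλ × 110880 × cos(33.2302°) = +0.0058 × 110880 × 0.836476 = 537.9 m.
Distance = √(ΔE² + ΔN²) = √(537.9² + (-299.4)²) = 615.6 m.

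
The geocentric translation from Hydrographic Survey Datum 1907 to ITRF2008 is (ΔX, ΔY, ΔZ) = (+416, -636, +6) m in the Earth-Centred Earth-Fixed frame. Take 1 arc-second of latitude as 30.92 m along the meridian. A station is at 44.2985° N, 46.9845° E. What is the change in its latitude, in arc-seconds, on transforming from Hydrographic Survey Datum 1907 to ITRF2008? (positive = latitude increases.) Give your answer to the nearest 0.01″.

Δφ = 4.23″

sin φ = 0.698397, cos φ = 0.715711, sin λ = 0.731169, cos λ = 0.682196.
North component: ΔN = −sin φ cos λ·ΔX − sin φ sin λ·ΔY + cos φ·ΔZ = −(0.698397)(0.682196)(416) − (0.698397)(0.731169)(-636) + (0.715711)(6) = 130.86 m.
1° of latitude spans 3600 × 30.92 = 111312 m, so Δφ = 130.86 / 111312 × 3600 = 4.232″.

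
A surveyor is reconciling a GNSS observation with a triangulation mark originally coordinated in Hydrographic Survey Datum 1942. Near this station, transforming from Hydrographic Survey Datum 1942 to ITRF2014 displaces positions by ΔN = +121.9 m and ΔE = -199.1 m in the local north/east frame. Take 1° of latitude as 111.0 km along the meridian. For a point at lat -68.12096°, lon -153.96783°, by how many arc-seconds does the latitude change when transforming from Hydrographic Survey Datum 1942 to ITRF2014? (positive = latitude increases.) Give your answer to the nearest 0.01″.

1° of latitude = 111.0 km, so Δφ = 121.9 / 111000 = 0.0010982° = 3.954″.

Δφ = 3.95″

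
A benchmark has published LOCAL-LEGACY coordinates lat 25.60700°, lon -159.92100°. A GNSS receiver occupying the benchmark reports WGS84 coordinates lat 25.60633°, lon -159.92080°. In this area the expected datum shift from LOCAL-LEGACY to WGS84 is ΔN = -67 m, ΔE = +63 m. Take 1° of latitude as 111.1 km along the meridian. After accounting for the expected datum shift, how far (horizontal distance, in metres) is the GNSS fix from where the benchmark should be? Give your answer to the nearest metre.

44 m

Observed coordinate differences: Δφ = -0.00067°, Δλ = +0.00020°.
Converting to metres (1° lat = 111100 m, cos φ = 0.901780): observed ΔN = -74.4 m, observed ΔE = 20.0 m.
Subtracting the expected shift leaves a residual of -74.4 − (-67) = -7.4 m north and 20.0 − (63) = -43.0 m east.
Residual distance = √((-7.4)² + (-43.0)²) = 43.6 m.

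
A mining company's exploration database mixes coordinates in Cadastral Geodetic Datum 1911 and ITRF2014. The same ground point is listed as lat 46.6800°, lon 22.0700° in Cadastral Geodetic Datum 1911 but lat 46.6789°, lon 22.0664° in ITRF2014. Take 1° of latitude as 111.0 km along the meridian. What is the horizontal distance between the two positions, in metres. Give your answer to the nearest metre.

Δφ = 46.6789° − 46.6800° = -0.0011°; Δλ = 22.0664° − 22.0700° = -0.0036°.
ΔN = Δφ × 111000 = -122.1 m; ΔE = Δλ × 111000 × cos(46.6800°) = -0.0036 × 111000 × 0.686072 = -274.2 m.
Distance = √(ΔE² + ΔN²) = √((-274.2)² + (-122.1)²) = 300.1 m.

300 m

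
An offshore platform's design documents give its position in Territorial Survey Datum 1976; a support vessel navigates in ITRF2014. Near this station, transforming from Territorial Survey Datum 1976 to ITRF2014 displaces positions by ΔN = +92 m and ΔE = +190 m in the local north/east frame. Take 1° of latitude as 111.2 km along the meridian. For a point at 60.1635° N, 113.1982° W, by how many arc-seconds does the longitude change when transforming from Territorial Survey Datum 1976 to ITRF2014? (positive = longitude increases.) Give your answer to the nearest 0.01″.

Δλ = 12.36″

At latitude 60.1635°, cos φ = 0.497527.
1° of longitude at this latitude = 111.2 × cos φ = 55.32 km, so Δλ = 190.0 / 55325.0 = 0.0034343° = 12.363″.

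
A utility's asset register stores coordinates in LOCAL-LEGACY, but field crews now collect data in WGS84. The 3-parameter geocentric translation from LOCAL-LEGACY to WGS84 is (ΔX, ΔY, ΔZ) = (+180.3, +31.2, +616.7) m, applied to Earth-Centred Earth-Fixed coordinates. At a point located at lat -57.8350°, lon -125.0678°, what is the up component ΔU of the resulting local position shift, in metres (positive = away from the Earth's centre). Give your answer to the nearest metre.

ΔU = -591 m

The local up (radial) axis is (cos φ cos λ, cos φ sin λ, sin φ), giving ΔU = -55.147 − 13.595 − 522.048 = -590.79 m.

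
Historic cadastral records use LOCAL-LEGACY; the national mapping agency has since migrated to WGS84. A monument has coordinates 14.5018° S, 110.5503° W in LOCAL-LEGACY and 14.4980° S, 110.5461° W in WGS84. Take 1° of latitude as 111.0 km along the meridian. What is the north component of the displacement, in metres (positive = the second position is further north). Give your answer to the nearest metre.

ΔN = 422 m

Δφ = -14.4980° − -14.5018° = +0.0038°; Δλ = -110.5461° − -110.5503° = +0.0042°.
ΔN = Δφ × 111000 = 421.8 m; ΔE = Δλ × 111000 × cos(-14.5018°) = +0.0042 × 111000 × 0.968140 = 451.3 m.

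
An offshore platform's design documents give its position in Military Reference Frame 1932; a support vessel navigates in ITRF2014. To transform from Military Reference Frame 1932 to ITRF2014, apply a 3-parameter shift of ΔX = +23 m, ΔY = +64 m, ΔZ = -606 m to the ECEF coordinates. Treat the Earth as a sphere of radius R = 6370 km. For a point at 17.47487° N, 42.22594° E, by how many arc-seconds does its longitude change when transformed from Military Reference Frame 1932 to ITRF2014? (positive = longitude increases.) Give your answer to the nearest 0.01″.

sin φ = 0.300287, cos φ = 0.953849, sin λ = 0.672056, cos λ = 0.740500.
East component: ΔE = −sin λ·ΔX + cos λ·ΔY = −(0.672056)(23) + (0.740500)(64) = 31.93 m.
1° of latitude spans πR/180 = 111177 m; at latitude φ, 1° of longitude spans that × cos φ = 106046.5 m, so Δλ = 31.93 / 106046.5 × 3600 = 1.084″.

Δλ = 1.08″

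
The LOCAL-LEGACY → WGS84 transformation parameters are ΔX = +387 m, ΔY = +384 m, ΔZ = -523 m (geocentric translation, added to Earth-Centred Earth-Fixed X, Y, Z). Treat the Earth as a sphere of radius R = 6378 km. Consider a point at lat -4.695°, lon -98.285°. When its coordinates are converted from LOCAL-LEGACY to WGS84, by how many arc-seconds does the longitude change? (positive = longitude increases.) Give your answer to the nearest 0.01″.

Δλ = 10.63″

sin φ = -0.081852, cos φ = 0.996645, sin λ = -0.989564, cos λ = -0.144097.
East component: ΔE = −sin λ·ΔX + cos λ·ΔY = −(-0.989564)(387) + (-0.144097)(384) = 327.63 m.
1° of latitude spans πR/180 = 111317 m; at latitude φ, 1° of longitude spans that × cos φ = 110943.6 m, so Δλ = 327.63 / 110943.6 × 3600 = 10.631″.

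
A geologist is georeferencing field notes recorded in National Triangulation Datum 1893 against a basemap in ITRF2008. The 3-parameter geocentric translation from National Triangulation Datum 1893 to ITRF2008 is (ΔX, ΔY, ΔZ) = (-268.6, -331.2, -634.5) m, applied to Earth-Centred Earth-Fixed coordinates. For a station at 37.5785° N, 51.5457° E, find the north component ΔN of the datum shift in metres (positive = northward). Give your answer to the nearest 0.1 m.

ΔN = -242.8 m

The local north axis is (−sin φ cos λ, −sin φ sin λ, cos φ), giving ΔN = 101.869 + 158.173 − 502.853 = -242.81 m.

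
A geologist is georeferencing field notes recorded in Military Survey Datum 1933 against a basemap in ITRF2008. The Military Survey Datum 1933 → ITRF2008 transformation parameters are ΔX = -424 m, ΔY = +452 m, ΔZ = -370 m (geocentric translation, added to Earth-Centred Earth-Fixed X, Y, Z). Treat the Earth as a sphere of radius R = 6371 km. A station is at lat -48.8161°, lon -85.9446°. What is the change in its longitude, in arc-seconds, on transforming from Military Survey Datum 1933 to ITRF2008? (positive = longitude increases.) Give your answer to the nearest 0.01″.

Δλ = -19.22″

sin φ = -0.752600, cos φ = 0.658478, sin λ = -0.997496, cos λ = 0.070721.
East component: ΔE = −sin λ·ΔX + cos λ·ΔY = −(-0.997496)(-424) + (0.070721)(452) = -390.97 m.
1° of latitude spans πR/180 = 111195 m; at latitude φ, 1° of longitude spans that × cos φ = 73219.4 m, so Δλ = -390.97 / 73219.4 × 3600 = -19.223″.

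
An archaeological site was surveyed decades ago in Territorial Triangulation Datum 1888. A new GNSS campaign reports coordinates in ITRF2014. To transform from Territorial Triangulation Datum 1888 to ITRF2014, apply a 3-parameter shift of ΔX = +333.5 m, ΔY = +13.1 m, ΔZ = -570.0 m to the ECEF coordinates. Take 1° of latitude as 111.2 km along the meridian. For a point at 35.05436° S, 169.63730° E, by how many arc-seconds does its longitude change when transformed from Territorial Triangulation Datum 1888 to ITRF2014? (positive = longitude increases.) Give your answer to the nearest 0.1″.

Δλ = -2.9″

sin φ = -0.574353, cos φ = 0.818607, sin λ = 0.179879, cos λ = -0.983689.
East component: ΔE = −sin λ·ΔX + cos λ·ΔY = −(0.179879)(333.5) + (-0.983689)(13.1) = -72.88 m.
1° of latitude spans 111200 m; at latitude φ, 1° of longitude spans that × cos φ = 91029.2 m, so Δλ = -72.88 / 91029.2 × 3600 = -2.882″.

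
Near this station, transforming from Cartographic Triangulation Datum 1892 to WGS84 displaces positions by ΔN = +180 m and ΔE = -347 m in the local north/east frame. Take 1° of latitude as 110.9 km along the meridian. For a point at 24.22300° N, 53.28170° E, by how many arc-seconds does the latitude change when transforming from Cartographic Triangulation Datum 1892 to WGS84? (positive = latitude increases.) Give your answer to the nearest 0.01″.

Δφ = 5.84″

1° of latitude = 110.9 km, so Δφ = 180.0 / 110900 = 0.0016231° = 5.843″.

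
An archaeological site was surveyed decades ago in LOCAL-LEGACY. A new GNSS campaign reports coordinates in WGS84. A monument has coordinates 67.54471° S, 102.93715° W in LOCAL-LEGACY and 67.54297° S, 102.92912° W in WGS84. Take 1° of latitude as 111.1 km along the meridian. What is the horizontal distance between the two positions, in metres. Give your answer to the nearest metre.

392 m

Δφ = -67.54297° − -67.54471° = +0.00174°; Δλ = -102.92912° − -102.93715° = +0.00803°.
ΔN = Δφ × 111100 = 193.3 m; ΔE = Δλ × 111100 × cos(-67.54471°) = +0.00803 × 111100 × 0.381962 = 340.8 m.
Distance = √(ΔE² + ΔN²) = √(340.8² + 193.3²) = 391.8 m.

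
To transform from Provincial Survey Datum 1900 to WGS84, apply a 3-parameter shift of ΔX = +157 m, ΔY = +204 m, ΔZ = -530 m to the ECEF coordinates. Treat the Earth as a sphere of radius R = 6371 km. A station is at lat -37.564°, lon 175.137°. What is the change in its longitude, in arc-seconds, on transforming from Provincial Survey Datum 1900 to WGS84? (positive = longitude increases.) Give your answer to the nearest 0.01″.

sin φ = -0.609647, cos φ = 0.792673, sin λ = 0.084773, cos λ = -0.996400.
East component: ΔE = −sin λ·ΔX + cos λ·ΔY = −(0.084773)(157) + (-0.996400)(204) = -216.58 m.
1° of latitude spans πR/180 = 111195 m; at latitude φ, 1° of longitude spans that × cos φ = 88141.2 m, so Δλ = -216.58 / 88141.2 × 3600 = -8.846″.

Δλ = -8.85″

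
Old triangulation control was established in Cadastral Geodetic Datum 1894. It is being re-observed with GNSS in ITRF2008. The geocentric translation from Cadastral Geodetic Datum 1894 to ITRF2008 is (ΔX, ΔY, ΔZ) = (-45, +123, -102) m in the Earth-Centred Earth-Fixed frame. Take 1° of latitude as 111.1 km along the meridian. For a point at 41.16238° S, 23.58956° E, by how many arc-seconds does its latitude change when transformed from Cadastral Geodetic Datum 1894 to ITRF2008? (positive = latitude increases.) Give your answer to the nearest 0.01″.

sin φ = -0.658195, cos φ = 0.752847, sin λ = 0.400182, cos λ = 0.916436.
North component: ΔN = −sin φ cos λ·ΔX − sin φ sin λ·ΔY + cos φ·ΔZ = −(-0.658195)(0.916436)(-45) − (-0.658195)(0.400182)(123) + (0.752847)(-102) = -71.54 m.
1° of latitude spans 111100 m, so Δφ = -71.54 / 111100 × 3600 = -2.318″.

Δφ = -2.32″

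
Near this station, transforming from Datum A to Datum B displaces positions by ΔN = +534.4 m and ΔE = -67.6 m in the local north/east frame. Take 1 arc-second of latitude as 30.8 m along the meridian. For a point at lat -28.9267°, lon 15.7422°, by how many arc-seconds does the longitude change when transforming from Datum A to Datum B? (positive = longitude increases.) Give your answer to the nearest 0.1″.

At latitude -28.9267°, cos φ = 0.875239.
1″ of longitude at this latitude = 30.80 × cos φ = 26.9574 m, so Δλ = -67.6 / 26.9574 = -2.508″.

Δλ = -2.5″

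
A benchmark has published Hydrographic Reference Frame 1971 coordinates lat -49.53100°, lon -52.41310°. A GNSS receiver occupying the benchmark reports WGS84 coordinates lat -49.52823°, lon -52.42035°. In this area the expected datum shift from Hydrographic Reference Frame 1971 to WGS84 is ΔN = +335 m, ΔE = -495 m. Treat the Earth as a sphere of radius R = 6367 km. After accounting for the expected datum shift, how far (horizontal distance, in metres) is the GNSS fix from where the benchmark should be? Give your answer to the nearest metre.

39 m

Observed coordinate differences: Δφ = +0.00277°, Δλ = -0.00725°.
Converting to metres (1° lat = 111125 m, cos φ = 0.649037): observed ΔN = 307.8 m, observed ΔE = -522.9 m.
Subtracting the expected shift leaves a residual of 307.8 − (335) = -27.2 m north and -522.9 − (-495) = -27.9 m east.
Residual distance = √((-27.2)² + (-27.9)²) = 39.0 m.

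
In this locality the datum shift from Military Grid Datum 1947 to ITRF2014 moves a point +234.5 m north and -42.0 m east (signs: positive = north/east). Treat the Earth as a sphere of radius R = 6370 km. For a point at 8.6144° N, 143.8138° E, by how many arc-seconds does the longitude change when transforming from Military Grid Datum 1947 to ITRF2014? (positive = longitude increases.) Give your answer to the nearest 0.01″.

At latitude 8.6144°, cos φ = 0.988719.
One radian of longitude at latitude φ spans R cos φ, so Δλ = ΔE / (R cos φ) = -42.0 / (6370000 × 0.988719) = -6.6686e-06 rad = -1.376″.

Δλ = -1.38″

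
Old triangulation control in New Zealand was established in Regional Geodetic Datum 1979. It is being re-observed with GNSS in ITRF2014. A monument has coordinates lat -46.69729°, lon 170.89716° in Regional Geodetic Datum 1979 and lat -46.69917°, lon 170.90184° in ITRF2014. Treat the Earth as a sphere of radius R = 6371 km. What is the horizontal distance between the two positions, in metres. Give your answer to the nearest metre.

414 m

Δφ = -46.69917° − -46.69729° = -0.00188°; Δλ = 170.90184° − 170.89716° = +0.00468°.
1° along a meridian = πR/180 = 111195 m.
ΔN = Δφ × 111195 = -209.0 m; ΔE = Δλ × 111195 × cos(-46.69729°) = +0.00468 × 111195 × 0.685853 = 356.9 m.
Distance = √(ΔE² + ΔN²) = √(356.9² + (-209.0)²) = 413.6 m.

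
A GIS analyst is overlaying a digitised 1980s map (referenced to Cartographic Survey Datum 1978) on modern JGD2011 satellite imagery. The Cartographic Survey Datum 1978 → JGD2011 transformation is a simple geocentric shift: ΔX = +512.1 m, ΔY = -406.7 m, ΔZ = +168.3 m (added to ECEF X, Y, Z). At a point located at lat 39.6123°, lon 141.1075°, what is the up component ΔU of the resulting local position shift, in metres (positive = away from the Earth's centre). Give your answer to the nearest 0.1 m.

ΔU = -396.5 m

At φ = 39.6123°, λ = 141.1075°: sin φ = 0.637589, cos φ = 0.770376, sin λ = 0.627861, cos λ = -0.778325.
ΔU = cos φ cos λ·ΔX + cos φ sin λ·ΔY + sin φ·ΔZ = (0.770376)(-0.778325)(512.1) + (0.770376)(0.627861)(-406.7) + (0.637589)(168.3) = -396.47 m.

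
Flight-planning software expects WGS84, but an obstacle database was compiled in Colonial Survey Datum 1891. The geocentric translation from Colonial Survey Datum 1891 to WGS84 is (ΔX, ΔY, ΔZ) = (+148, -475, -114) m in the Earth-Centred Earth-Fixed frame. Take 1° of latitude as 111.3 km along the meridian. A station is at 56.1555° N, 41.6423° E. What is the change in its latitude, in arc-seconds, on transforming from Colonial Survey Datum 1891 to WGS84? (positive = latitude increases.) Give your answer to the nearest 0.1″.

Δφ = 3.5″

sin φ = 0.830552, cos φ = 0.556941, sin λ = 0.664478, cos λ = 0.747308.
North component: ΔN = −sin φ cos λ·ΔX − sin φ sin λ·ΔY + cos φ·ΔZ = −(0.830552)(0.747308)(148) − (0.830552)(0.664478)(-475) + (0.556941)(-114) = 106.79 m.
1° of latitude spans 111300 m, so Δφ = 106.79 / 111300 × 3600 = 3.454″.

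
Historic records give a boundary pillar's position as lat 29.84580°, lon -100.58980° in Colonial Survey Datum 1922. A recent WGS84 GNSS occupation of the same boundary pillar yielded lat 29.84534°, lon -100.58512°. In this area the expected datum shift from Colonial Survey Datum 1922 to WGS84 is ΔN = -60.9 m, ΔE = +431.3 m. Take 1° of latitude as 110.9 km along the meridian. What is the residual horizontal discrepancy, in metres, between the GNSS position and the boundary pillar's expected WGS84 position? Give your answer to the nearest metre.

21 m

Observed coordinate differences: Δφ = -0.00046°, Δλ = +0.00468°.
Converting to metres (1° lat = 110900 m, cos φ = 0.867368): observed ΔN = -51.0 m, observed ΔE = 450.2 m.
Subtracting the expected shift leaves a residual of -51.0 − (-60.9) = 9.9 m north and 450.2 − (431.3) = 18.9 m east.
Residual distance = √(9.9² + 18.9²) = 21.3 m.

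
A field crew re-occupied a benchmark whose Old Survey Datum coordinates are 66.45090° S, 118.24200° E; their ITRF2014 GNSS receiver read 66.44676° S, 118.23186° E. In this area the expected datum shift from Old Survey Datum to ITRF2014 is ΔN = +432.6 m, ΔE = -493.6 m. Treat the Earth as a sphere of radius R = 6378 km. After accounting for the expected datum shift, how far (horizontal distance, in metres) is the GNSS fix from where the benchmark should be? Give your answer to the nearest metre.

Observed coordinate differences: Δφ = +0.00414°, Δλ = -0.01014°.
Converting to metres (1° lat = 111317 m, cos φ = 0.399535): observed ΔN = 460.9 m, observed ΔE = -451.0 m.
Subtracting the expected shift leaves a residual of 460.9 − (432.6) = 28.3 m north and -451.0 − (-493.6) = 42.6 m east.
Residual distance = √(28.3² + 42.6²) = 51.1 m.

51 m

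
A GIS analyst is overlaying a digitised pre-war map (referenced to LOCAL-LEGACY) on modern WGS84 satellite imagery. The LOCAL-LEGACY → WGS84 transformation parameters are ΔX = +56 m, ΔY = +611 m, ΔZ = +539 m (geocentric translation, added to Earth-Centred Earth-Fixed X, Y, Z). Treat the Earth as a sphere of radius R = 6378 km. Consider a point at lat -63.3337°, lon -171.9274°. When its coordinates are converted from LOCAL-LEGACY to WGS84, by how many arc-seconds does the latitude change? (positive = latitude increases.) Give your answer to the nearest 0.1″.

Δφ = 3.7″

sin φ = -0.893636, cos φ = 0.448793, sin λ = -0.140428, cos λ = -0.990091.
North component: ΔN = −sin φ cos λ·ΔX − sin φ sin λ·ΔY + cos φ·ΔZ = −(-0.893636)(-0.990091)(56) − (-0.893636)(-0.140428)(611) + (0.448793)(539) = 115.68 m.
1° of latitude spans πR/180 = 111317 m, so Δφ = 115.68 / 111317 × 3600 = 3.741″.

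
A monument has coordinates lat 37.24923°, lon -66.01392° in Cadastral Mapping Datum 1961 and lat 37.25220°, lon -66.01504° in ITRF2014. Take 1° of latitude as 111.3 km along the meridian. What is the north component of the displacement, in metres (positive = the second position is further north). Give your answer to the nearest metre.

Δφ = 37.25220° − 37.24923° = +0.00297°; Δλ = -66.01504° − -66.01392° = -0.00112°.
ΔN = Δφ × 111300 = 330.6 m; ΔE = Δλ × 111300 × cos(37.24923°) = -0.00112 × 111300 × 0.796010 = -99.2 m.

ΔN = 331 m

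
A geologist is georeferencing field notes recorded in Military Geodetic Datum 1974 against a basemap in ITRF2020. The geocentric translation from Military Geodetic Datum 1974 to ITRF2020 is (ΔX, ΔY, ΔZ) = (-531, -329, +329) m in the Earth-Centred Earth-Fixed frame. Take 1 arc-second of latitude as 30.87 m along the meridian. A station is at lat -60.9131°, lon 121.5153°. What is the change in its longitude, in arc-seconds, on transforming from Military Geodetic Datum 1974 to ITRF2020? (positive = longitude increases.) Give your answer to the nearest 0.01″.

sin φ = -0.873883, cos φ = 0.486136, sin λ = 0.852501, cos λ = -0.522726.
East component: ΔE = −sin λ·ΔX + cos λ·ΔY = −(0.852501)(-531) + (-0.522726)(-329) = 624.65 m.
1° of latitude spans 3600 × 30.87 = 111132 m; at latitude φ, 1° of longitude spans that × cos φ = 54025.2 m, so Δλ = 624.65 / 54025.2 × 3600 = 41.624″.

Δλ = 41.62″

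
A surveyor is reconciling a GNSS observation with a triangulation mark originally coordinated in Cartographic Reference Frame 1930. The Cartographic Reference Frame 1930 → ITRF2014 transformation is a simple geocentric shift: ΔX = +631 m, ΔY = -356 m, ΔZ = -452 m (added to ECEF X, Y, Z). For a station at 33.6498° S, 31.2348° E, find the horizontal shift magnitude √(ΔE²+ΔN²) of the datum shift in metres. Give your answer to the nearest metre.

657 m

The local east axis at (φ, λ) is (−sin λ, cos λ, 0), so ΔE = −sin(31.2348°)·631 + cos(31.2348°)·(-356) = -631.60 m.
The local north axis is (−sin φ cos λ, −sin φ sin λ, cos φ), giving ΔN = 298.965 − 102.291 − 376.263 = -179.59 m.
Horizontal magnitude = √(ΔE² + ΔN²) = √((-631.60)² + (-179.59)²) = 656.64 m.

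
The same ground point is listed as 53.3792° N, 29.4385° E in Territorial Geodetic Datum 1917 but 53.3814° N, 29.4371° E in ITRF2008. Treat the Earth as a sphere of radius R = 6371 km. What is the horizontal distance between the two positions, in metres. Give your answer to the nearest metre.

262 m

Δφ = 53.3814° − 53.3792° = +0.0022°; Δλ = 29.4371° − 29.4385° = -0.0014°.
1° along a meridian = πR/180 = 111195 m.
ΔN = Δφ × 111195 = 244.6 m; ΔE = Δλ × 111195 × cos(53.3792°) = -0.0014 × 111195 × 0.596516 = -92.9 m.
Distance = √(ΔE² + ΔN²) = √((-92.9)² + 244.6²) = 261.7 m.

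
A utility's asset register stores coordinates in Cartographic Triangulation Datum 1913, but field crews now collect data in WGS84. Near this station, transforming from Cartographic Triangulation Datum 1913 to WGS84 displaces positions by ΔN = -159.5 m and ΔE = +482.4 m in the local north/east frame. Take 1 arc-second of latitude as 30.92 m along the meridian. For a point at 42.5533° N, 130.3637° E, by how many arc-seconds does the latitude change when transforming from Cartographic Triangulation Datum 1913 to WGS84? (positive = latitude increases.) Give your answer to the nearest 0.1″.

Δφ = -5.2″

1″ of latitude = 30.92 m, so Δφ = -159.5 / 30.92 = -5.158″.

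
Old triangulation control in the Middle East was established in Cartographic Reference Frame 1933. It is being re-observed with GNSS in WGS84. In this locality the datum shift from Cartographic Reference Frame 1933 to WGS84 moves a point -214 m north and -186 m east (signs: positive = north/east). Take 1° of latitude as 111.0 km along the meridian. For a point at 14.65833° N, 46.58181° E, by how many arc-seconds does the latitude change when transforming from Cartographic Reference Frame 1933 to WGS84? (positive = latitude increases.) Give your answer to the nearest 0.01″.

1° of latitude = 111.0 km, so Δφ = -214.0 / 111000 = -0.0019279° = -6.941″.

Δφ = -6.94″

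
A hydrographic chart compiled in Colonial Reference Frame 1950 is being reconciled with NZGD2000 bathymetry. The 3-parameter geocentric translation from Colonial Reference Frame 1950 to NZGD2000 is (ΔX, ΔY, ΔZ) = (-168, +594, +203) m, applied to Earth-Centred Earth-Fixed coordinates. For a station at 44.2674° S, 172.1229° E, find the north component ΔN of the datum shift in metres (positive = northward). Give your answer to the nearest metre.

ΔN = 318 m

The local north axis is (−sin φ cos λ, −sin φ sin λ, cos φ), giving ΔN = 116.159 + 56.823 + 145.366 = 318.35 m.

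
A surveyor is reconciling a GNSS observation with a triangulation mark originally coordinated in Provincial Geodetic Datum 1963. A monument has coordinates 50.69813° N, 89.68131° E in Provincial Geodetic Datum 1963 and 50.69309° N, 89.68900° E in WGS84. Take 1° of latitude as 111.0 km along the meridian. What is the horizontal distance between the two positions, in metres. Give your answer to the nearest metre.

778 m

Δφ = 50.69309° − 50.69813° = -0.00504°; Δλ = 89.68900° − 89.68131° = +0.00769°.
ΔN = Δφ × 111000 = -559.4 m; ΔE = Δλ × 111000 × cos(50.69813°) = +0.00769 × 111000 × 0.633406 = 540.7 m.
Distance = √(ΔE² + ΔN²) = √(540.7² + (-559.4)²) = 778.0 m.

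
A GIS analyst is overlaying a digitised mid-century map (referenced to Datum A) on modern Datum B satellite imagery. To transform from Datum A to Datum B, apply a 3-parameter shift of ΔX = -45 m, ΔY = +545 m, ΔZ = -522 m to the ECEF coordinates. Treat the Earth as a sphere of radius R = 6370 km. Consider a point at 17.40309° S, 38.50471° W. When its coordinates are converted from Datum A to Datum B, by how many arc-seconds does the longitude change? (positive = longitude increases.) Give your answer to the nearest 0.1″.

sin φ = -0.299092, cos φ = 0.954224, sin λ = -0.622579, cos λ = 0.782557.
East component: ΔE = −sin λ·ΔX + cos λ·ΔY = −(-0.622579)(-45) + (0.782557)(545) = 398.48 m.
1° of latitude spans πR/180 = 111177 m; at latitude φ, 1° of longitude spans that × cos φ = 106088.2 m, so Δλ = 398.48 / 106088.2 × 3600 = 13.522″.

Δλ = 13.5″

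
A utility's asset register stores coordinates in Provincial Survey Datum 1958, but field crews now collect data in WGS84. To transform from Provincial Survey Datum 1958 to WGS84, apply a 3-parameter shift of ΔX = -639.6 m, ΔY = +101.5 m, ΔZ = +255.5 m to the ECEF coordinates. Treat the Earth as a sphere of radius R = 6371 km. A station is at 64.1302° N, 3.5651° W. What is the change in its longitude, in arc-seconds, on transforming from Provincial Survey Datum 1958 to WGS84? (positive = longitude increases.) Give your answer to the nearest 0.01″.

Δλ = 4.57″

sin φ = 0.899788, cos φ = 0.436328, sin λ = -0.062183, cos λ = 0.998065.
East component: ΔE = −sin λ·ΔX + cos λ·ΔY = −(-0.062183)(-639.6) + (0.998065)(101.5) = 61.53 m.
1° of latitude spans πR/180 = 111195 m; at latitude φ, 1° of longitude spans that × cos φ = 48517.4 m, so Δλ = 61.53 / 48517.4 × 3600 = 4.566″.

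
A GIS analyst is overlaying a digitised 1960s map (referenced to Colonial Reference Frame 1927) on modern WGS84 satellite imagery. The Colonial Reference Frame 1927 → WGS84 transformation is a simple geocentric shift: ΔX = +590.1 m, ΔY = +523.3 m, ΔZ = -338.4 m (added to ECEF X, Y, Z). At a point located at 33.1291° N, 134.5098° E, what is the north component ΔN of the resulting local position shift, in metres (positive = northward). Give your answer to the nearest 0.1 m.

At φ = 33.1291°, λ = 134.5098°: sin φ = 0.546527, cos φ = 0.837441, sin λ = 0.713131, cos λ = -0.701031.
ΔN = −sin φ cos λ·ΔX − sin φ sin λ·ΔY + cos φ·ΔZ = −(0.546527)(-0.701031)(590.1) − (0.546527)(0.713131)(523.3) + (0.837441)(-338.4) = -261.26 m.

ΔN = -261.3 m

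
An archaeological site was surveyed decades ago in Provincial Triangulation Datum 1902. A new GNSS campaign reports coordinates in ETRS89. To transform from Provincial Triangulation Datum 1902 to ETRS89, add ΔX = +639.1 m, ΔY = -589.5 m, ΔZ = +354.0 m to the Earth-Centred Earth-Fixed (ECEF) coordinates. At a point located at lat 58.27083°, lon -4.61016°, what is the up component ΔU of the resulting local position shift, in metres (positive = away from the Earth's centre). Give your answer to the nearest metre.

The local up (radial) axis is (cos φ cos λ, cos φ sin λ, sin φ), giving ΔU = 335.018 + 24.918 + 301.092 = 661.03 m.

ΔU = 661 m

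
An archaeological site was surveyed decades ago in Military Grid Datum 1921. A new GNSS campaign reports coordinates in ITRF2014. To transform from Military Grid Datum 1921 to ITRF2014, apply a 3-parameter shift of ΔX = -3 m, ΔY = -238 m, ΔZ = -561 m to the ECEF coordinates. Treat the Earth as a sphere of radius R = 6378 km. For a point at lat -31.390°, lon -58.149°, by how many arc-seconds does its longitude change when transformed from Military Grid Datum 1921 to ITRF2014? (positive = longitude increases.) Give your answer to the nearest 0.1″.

Δλ = -4.9″

sin φ = -0.520861, cos φ = 0.853642, sin λ = -0.849423, cos λ = 0.527712.
East component: ΔE = −sin λ·ΔX + cos λ·ΔY = −(-0.849423)(-3) + (0.527712)(-238) = -128.14 m.
1° of latitude spans πR/180 = 111317 m; at latitude φ, 1° of longitude spans that × cos φ = 95024.9 m, so Δλ = -128.14 / 95024.9 × 3600 = -4.855″.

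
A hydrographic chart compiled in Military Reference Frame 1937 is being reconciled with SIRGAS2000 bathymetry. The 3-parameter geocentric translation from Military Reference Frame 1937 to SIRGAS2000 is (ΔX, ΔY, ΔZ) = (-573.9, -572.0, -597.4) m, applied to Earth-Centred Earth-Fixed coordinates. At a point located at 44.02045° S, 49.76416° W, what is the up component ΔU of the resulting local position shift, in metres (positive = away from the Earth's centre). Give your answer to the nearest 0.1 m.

ΔU = 462.6 m

At φ = -44.02045°, λ = -49.76416°: sin φ = -0.694915, cos φ = 0.719092, sin λ = -0.763392, cos λ = 0.645935.
ΔU = cos φ cos λ·ΔX + cos φ sin λ·ΔY + sin φ·ΔZ = (0.719092)(0.645935)(-573.9) + (0.719092)(-0.763392)(-572.0) + (-0.694915)(-597.4) = 462.57 m.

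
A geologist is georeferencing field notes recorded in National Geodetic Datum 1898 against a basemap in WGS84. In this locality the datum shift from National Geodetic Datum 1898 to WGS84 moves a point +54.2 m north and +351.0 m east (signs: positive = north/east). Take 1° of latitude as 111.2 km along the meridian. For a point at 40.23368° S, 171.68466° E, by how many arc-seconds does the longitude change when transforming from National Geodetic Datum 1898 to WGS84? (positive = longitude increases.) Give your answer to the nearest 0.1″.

Δλ = 14.9″

At latitude -40.23368°, cos φ = 0.763416.
1° of longitude at this latitude = 111.2 × cos φ = 84.89 km, so Δλ = 351.0 / 84891.9 = 0.0041347° = 14.885″.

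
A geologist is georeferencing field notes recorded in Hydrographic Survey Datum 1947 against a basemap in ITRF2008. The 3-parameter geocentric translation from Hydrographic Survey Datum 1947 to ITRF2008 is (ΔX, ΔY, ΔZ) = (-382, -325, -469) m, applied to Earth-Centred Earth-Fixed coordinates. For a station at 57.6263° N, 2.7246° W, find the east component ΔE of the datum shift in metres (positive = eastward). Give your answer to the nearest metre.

ΔE = -343 m

The local east axis at (φ, λ) is (−sin λ, cos λ, 0), so ΔE = −sin(-2.7246°)·(-382) + cos(-2.7246°)·(-325) = -342.79 m.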